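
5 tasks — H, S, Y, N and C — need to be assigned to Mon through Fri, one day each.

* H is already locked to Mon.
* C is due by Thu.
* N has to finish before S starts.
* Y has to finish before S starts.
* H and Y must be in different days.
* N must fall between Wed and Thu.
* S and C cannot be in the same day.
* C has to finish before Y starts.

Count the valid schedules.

15

Splitting on S: it can be Thu (3), Fri (12). Listing each branch's schedules as (H, Y, N, C):
S=Thu: (Mon,Tue,Wed,Mon) (Mon,Wed,Wed,Mon) (Mon,Wed,Wed,Tue) — 3.
S=Fri: (Mon,Tue,Wed,Mon) (Mon,Tue,Thu,Mon) (Mon,Wed,Wed,Mon) (Mon,Wed,Wed,Tue) (Mon,Wed,Thu,Mon) (Mon,Wed,Thu,Tue) (Mon,Thu,Wed,Mon) (Mon,Thu,Wed,Tue) (Mon,Thu,Wed,Wed) (Mon,Thu,Thu,Mon) (Mon,Thu,Thu,Tue) (Mon,Thu,Thu,Wed) — 12.
Summing: 3 + 12 = 15.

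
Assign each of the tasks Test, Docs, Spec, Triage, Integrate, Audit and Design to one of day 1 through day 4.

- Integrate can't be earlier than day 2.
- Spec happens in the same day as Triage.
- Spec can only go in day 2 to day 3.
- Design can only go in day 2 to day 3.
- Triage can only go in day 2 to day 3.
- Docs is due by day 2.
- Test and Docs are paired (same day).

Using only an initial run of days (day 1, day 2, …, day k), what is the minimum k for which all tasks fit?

Spec can't be placed before day 2, so the schedule must run through at least day 2.
2 works (last occupied day: day 2): for example Spec -> day 2; Docs -> day 1; Triage -> day 2; Integrate -> day 2; Test -> day 1; Audit -> day 1; Design -> day 2.

2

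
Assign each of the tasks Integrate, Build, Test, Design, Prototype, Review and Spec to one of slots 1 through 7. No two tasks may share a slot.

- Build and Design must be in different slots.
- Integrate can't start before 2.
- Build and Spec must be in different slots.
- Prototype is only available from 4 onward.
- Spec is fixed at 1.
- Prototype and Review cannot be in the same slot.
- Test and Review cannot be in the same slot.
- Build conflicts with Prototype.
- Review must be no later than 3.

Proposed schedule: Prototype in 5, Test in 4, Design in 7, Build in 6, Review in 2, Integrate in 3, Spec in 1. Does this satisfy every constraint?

Valid

Build and Design must be in different slots — holds.
Prototype is only available from 4 onward — holds.
No two tasks may share a slot — holds.
Review must be no later than 3 — holds.
Build conflicts with Prototype — holds.
Integrate can't start before 2 — holds.
Spec is fixed at 1 — holds.
Prototype and Review cannot be in the same slot — holds.
Test and Review cannot be in the same slot — holds.
Build and Spec must be in different slots — holds.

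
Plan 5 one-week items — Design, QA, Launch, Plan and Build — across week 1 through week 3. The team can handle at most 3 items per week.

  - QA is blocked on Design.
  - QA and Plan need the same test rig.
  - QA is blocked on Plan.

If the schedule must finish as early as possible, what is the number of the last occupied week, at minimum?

week 2

The precedence chain requires at least 2 distinct weeks.
With at most 3 per week and 5 tasks, at least 2 weeks are needed.
2 works (last occupied week: week 2): for example Plan -> week 1; Design -> week 1; Launch -> week 1; QA -> week 2; Build -> week 2.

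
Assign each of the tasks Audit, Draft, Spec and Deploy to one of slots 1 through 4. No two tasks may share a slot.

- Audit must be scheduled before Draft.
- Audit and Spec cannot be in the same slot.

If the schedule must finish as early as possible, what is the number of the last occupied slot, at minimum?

The precedence chain requires at least 2 distinct slots.
With at most 1 per slot and 4 tasks, at least 4 slots are needed.
4 works (last occupied slot: 4): for example Draft -> 2; Spec -> 3; Audit -> 1; Deploy -> 4.

4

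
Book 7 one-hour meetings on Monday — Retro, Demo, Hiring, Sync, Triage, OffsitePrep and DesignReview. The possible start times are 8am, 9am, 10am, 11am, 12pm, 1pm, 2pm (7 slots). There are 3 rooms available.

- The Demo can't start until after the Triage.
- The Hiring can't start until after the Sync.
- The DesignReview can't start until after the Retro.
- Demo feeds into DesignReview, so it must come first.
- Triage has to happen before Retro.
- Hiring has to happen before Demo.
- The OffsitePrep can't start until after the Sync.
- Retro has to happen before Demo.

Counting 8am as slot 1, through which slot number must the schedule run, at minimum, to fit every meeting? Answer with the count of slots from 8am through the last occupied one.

4

The precedence chain requires at least 4 distinct slots.
With at most 3 per slot and 7 meetings, at least 3 slots are needed.
4 works (last occupied slot: 11am): for example Triage -> 8am; Demo -> 10am; OffsitePrep -> 9am; Retro -> 9am; DesignReview -> 11am; Sync -> 8am; Hiring -> 9am.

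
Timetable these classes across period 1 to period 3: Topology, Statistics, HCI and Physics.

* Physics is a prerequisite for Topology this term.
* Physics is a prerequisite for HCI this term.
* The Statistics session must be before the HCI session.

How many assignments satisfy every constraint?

Splitting on Topology: it can be period 2 (3), period 3 (5). Listing each branch's schedules as (Statistics, HCI, Physics) by period number:
Topology=period 2: (1,2,1) (1,3,1) (2,3,1) — 3.
Topology=period 3: (1,2,1) (1,3,1) (1,3,2) (2,3,1) (2,3,2) — 5.
Summing: 3 + 5 = 8.

8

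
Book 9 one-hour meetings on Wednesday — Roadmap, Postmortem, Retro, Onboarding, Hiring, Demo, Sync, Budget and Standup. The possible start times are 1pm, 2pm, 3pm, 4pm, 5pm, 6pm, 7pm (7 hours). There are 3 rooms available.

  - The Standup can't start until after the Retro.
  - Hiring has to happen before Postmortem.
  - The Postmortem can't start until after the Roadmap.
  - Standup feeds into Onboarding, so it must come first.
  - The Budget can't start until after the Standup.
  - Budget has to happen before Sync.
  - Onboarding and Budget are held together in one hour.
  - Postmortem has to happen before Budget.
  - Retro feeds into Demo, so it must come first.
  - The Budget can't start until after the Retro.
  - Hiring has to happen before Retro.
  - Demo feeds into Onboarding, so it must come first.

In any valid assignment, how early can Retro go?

Precedence pushes Retro to at least 2pm; downstream work caps Retro at 4pm.
Retro at 2pm is achievable: Retro=2pm; Demo=3pm; Hiring=1pm; Standup=3pm; Postmortem=2pm; Sync=5pm; Onboarding=4pm; Roadmap=1pm; Budget=4pm.

2pm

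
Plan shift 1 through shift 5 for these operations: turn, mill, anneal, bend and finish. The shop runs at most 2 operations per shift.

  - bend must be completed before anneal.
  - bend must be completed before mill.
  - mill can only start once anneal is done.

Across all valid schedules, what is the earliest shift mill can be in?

shift 3

Precedence pushes mill to at least shift 3.
mill at shift 3 is achievable: mill=shift 3; turn=shift 1; bend=shift 1; anneal=shift 2; finish=shift 2.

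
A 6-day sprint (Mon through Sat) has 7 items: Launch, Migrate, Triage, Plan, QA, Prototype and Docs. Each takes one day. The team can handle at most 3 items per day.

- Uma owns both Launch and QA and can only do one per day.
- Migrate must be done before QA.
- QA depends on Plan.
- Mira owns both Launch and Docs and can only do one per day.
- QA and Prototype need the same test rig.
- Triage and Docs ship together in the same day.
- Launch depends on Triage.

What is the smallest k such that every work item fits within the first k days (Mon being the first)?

3

The precedence chain requires at least 2 distinct days.
With at most 3 per day and 7 work items, at least 3 days are needed.
3 works (last occupied day: Wed): for example Migrate=Mon; Launch=Wed; QA=Tue; Docs=Tue; Prototype=Mon; Plan=Mon; Triage=Tue.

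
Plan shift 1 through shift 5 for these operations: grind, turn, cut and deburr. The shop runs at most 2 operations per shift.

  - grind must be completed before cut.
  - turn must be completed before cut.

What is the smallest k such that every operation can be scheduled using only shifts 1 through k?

2

The precedence chain requires at least 2 distinct shifts.
With at most 2 per shift and 4 operations, at least 2 shifts are needed.
2 works (last occupied shift: shift 2): for example turn -> shift 1, cut -> shift 2, deburr -> shift 2, grind -> shift 1.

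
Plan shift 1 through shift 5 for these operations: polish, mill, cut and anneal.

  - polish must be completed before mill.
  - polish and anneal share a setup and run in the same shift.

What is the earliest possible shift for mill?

Precedence pushes mill to at least shift 2.
mill at shift 2 is achievable: polish=shift 1; mill=shift 2; cut=shift 1; anneal=shift 1.

shift 2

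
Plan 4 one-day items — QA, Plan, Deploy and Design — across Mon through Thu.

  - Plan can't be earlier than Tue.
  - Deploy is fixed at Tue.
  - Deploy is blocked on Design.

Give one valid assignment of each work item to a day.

Plan -> Tue; Deploy -> Tue; QA -> Mon; Design -> Mon

Checking: Design(Mon) before Deploy(Tue); Plan=Tue in [Tue,Thu]; Deploy=Tue in [Tue,Tue].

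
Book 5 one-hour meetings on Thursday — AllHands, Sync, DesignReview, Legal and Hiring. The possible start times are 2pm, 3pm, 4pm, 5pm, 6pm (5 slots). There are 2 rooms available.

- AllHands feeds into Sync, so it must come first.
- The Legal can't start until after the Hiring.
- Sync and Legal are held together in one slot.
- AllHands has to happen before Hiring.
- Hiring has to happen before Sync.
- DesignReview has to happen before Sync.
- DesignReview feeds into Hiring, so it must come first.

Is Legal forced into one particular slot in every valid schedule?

No

Legal can be 4pm (e.g. DesignReview in 2pm, AllHands in 2pm, Sync in 4pm, Hiring in 3pm, Legal in 4pm) or 5pm (e.g. DesignReview=2pm, Legal=5pm, Sync=5pm, AllHands=2pm, Hiring=3pm).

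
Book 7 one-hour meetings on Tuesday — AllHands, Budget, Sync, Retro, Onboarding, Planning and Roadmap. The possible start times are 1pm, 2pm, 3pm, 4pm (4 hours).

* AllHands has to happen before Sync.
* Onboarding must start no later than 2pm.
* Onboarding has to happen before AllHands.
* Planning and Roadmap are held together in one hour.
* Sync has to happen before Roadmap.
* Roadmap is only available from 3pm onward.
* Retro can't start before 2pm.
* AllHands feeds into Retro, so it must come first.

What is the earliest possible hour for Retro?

3pm

Retro is available from 2pm; precedence pushes Retro to at least 3pm.
Retro at 3pm is achievable: Budget in 1pm, Onboarding in 1pm, Sync in 3pm, AllHands in 2pm, Roadmap in 4pm, Planning in 4pm, Retro in 3pm.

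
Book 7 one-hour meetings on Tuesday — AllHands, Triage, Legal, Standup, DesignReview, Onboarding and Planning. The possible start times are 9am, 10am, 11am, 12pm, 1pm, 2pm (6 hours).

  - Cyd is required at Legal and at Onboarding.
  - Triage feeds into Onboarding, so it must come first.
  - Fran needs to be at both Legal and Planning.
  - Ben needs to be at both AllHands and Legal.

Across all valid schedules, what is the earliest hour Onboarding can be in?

10am

Precedence pushes Onboarding to at least 10am.
Onboarding at 10am is achievable: DesignReview in 9am; Legal in 11am; Planning in 9am; AllHands in 9am; Onboarding in 10am; Standup in 9am; Triage in 9am.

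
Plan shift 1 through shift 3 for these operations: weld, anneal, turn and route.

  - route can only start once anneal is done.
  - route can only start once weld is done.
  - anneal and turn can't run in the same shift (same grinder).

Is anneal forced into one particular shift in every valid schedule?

No

anneal can be shift 1 (e.g. turn=shift 2; route=shift 2; anneal=shift 1; weld=shift 1) or shift 2 (e.g. turn=shift 1, anneal=shift 2, route=shift 3, weld=shift 1).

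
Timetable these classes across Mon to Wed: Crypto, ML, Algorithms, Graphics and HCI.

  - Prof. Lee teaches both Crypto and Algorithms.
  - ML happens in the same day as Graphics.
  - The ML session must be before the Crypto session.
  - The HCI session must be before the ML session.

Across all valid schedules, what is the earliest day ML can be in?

Tue

Precedence pushes ML to at least Tue; downstream work caps ML at Tue.
ML at Tue is achievable: ML=Tue; Crypto=Wed; HCI=Mon; Graphics=Tue; Algorithms=Mon.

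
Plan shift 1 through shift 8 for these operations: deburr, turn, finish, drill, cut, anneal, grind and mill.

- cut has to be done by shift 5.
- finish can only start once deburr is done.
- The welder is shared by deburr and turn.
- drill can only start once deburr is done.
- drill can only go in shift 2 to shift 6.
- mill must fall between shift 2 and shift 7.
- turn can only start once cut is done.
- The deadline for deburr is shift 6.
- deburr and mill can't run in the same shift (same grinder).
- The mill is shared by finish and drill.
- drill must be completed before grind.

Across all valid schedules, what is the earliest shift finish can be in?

Precedence pushes finish to at least shift 2.
finish at shift 2 is achievable: anneal -> shift 1, cut -> shift 1, deburr -> shift 1, drill -> shift 3, finish -> shift 2, mill -> shift 2, turn -> shift 2, grind -> shift 4.

shift 2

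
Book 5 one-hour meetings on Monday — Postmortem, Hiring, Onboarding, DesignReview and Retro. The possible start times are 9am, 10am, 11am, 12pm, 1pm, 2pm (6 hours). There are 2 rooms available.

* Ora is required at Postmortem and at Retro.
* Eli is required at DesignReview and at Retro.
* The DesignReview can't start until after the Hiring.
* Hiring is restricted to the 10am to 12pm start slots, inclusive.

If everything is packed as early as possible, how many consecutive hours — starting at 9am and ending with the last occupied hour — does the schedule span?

3

The precedence chain requires at least 2 distinct hours.
With at most 2 per hour and 5 meetings, at least 3 hours are needed.
Propagating the time windows through the other constraints, DesignReview can't land before 11am — that is hour 3 counting from 9am — so the schedule must run through at least 3 hours.
3 works (last occupied hour: 11am): for example DesignReview -> 11am; Onboarding -> 9am; Retro -> 10am; Postmortem -> 9am; Hiring -> 10am.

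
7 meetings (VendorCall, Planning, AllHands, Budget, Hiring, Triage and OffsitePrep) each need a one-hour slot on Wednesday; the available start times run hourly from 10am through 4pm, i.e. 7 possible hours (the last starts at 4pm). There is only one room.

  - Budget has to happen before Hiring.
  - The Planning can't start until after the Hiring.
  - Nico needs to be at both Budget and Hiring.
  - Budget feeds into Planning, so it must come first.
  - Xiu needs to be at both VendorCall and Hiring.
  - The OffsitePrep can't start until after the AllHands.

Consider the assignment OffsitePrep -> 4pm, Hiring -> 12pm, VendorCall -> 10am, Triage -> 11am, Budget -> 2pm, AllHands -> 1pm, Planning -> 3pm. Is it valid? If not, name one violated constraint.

The Planning can't start until after the Hiring — holds.
Budget feeds into Planning, so it must come first — holds.
The OffsitePrep can't start until after the AllHands — holds.
Nico needs to be at both Budget and Hiring — holds.
Budget has to happen before Hiring — violated.
Xiu needs to be at both VendorCall and Hiring — holds.
There is only one room — holds.

Invalid. Budget has to happen before Hiring.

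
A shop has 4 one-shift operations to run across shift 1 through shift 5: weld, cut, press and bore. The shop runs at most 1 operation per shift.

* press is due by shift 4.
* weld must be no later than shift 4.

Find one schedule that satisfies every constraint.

press -> shift 2; bore -> shift 4; cut -> shift 3; weld -> shift 1

Checking: press=shift 2 in [shift 1,shift 4]; weld=shift 1 in [shift 1,shift 4]; max 1 per shift (cap 1).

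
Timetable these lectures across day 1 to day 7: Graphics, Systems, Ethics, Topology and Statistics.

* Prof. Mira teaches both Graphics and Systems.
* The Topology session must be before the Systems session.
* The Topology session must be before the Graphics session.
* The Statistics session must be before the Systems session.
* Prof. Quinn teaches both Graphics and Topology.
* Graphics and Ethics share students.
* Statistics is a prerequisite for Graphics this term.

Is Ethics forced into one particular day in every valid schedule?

Ethics can be day 1 (e.g. Graphics -> day 2, Ethics -> day 1, Statistics -> day 1, Systems -> day 3, Topology -> day 1) or day 2 (e.g. Ethics in day 2, Statistics in day 1, Graphics in day 3, Systems in day 2, Topology in day 1).

No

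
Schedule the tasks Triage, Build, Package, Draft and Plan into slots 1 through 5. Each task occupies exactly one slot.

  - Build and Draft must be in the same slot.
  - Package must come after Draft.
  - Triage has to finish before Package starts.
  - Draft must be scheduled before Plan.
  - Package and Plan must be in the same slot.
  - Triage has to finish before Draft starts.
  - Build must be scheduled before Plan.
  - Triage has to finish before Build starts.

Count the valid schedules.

10

Splitting on Triage: it can be 1 (6), 2 (3), 3 (1). Listing each branch's schedules as (Build, Package, Draft, Plan):
Triage=1: (2,3,2,3) (2,4,2,4) (2,5,2,5) (3,4,3,4) (3,5,3,5) (4,5,4,5) — 6.
Triage=2: (3,4,3,4) (3,5,3,5) (4,5,4,5) — 3.
Triage=3: (4,5,4,5) — 1.
Summing: 6 + 3 + 1 = 10.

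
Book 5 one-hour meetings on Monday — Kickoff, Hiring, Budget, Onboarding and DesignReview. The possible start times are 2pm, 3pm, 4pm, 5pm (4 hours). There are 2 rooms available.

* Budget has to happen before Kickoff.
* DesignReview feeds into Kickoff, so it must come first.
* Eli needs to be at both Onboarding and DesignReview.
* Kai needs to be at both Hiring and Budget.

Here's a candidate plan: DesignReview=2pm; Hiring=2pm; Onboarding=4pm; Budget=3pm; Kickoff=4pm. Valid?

Yes, all constraints hold

DesignReview feeds into Kickoff, so it must come first — holds.
There are 2 rooms available — holds.
Eli needs to be at both Onboarding and DesignReview — holds.
Budget has to happen before Kickoff — holds.
Kai needs to be at both Hiring and Budget — holds.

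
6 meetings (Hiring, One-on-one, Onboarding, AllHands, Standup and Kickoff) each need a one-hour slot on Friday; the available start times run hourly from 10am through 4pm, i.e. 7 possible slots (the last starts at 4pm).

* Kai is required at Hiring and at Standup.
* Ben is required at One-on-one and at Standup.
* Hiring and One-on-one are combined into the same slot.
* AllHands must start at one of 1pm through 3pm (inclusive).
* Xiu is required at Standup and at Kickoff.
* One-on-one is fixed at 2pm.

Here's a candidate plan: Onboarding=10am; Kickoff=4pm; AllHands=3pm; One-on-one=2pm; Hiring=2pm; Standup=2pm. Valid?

No. Kai is required at Hiring and at Standup is not satisfied.

Xiu is required at Standup and at Kickoff — holds.
AllHands must start at one of 1pm through 3pm (inclusive) — holds.
Ben is required at One-on-one and at Standup — violated.
Hiring and One-on-one are combined into the same slot — holds.
One-on-one is fixed at 2pm — holds.
Kai is required at Hiring and at Standup — violated.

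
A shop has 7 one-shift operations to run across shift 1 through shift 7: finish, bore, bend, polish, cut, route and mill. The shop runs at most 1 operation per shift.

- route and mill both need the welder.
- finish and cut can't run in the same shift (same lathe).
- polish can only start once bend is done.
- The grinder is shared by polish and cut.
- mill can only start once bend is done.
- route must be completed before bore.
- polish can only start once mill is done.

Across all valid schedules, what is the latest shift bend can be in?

shift 5

Downstream work caps bend at shift 5.
bend at shift 5 is achievable: bore -> shift 2, finish -> shift 3, polish -> shift 7, mill -> shift 6, bend -> shift 5, cut -> shift 4, route -> shift 1.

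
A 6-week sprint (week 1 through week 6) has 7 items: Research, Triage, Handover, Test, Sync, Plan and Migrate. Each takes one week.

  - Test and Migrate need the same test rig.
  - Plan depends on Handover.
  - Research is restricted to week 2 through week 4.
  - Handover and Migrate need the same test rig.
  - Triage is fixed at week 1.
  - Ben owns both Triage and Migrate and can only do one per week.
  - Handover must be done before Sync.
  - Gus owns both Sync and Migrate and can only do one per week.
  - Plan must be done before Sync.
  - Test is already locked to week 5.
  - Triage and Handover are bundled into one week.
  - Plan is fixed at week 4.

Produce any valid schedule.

Test in week 5; Sync in week 5; Migrate in week 2; Research in week 2; Handover in week 1; Plan in week 4; Triage in week 1

Checking: Plan(week 4) before Sync(week 5); Handover(week 1) before Plan(week 4); Handover(week 1) before Sync(week 5); Sync(week 5) != Migrate(week 2); Handover(week 1) != Migrate(week 2); Test(week 5) != Migrate(week 2); Triage(week 1) != Migrate(week 2); Triage = Handover = week 1; Plan=week 4 in [week 4,week 4]; Research=week 2 in [week 2,week 4]; Test=week 5 in [week 5,week 5]; Triage=week 1 in [week 1,week 1].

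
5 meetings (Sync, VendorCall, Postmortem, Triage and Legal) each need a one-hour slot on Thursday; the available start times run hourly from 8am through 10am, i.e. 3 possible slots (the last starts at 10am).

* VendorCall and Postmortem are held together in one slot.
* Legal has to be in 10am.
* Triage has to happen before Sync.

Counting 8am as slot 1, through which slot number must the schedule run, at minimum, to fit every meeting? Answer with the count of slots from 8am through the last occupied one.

3

The precedence chain requires at least 2 distinct slots.
Legal can't be placed before 10am — that is slot 3 counting from 8am — so the schedule must run through at least 3 slots.
3 works (last occupied slot: 10am): for example Sync -> 9am, Triage -> 8am, VendorCall -> 8am, Legal -> 10am, Postmortem -> 8am.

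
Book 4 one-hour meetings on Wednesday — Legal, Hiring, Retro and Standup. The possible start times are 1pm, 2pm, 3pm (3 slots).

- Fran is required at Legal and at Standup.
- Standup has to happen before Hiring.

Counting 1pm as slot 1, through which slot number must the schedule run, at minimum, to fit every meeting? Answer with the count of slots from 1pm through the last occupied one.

The precedence chain requires at least 2 distinct slots.
2 works (last occupied slot: 2pm): for example Retro in 1pm, Standup in 1pm, Hiring in 2pm, Legal in 2pm.

2 slots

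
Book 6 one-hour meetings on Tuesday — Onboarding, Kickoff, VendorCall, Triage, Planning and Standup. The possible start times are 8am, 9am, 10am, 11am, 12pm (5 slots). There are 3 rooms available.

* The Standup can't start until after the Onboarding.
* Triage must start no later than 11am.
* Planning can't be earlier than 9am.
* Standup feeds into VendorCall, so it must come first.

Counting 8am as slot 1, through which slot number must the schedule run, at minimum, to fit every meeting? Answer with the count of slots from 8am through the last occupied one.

The precedence chain requires at least 3 distinct slots.
With at most 3 per slot and 6 meetings, at least 2 slots are needed.
3 works (last occupied slot: 10am): for example Triage in 8am; Planning in 9am; Standup in 9am; VendorCall in 10am; Kickoff in 8am; Onboarding in 8am.

3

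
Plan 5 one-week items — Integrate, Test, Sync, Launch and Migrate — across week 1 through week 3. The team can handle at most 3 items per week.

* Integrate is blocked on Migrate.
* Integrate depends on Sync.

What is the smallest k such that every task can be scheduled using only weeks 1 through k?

The precedence chain requires at least 2 distinct weeks.
With at most 3 per week and 5 tasks, at least 2 weeks are needed.
2 works (last occupied week: week 2): for example Launch -> week 2, Migrate -> week 1, Sync -> week 1, Integrate -> week 2, Test -> week 1.

2 weeks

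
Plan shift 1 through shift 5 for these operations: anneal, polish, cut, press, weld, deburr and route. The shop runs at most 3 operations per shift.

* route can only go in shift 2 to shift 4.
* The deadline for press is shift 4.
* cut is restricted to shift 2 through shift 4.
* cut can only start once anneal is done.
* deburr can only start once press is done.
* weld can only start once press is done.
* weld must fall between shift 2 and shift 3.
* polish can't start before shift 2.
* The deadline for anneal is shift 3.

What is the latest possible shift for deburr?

shift 5

Precedence pushes deburr to at least shift 2.
deburr at shift 5 is achievable: anneal in shift 1; route in shift 2; deburr in shift 5; press in shift 1; weld in shift 2; cut in shift 2; polish in shift 3.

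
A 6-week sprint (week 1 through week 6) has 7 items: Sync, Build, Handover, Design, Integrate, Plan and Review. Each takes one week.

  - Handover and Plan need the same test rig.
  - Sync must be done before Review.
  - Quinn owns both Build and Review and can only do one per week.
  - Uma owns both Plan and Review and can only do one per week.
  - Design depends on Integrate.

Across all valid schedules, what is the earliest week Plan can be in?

week 1

Plan at week 1 is achievable: Sync -> week 1, Plan -> week 1, Review -> week 2, Build -> week 1, Integrate -> week 1, Design -> week 2, Handover -> week 2.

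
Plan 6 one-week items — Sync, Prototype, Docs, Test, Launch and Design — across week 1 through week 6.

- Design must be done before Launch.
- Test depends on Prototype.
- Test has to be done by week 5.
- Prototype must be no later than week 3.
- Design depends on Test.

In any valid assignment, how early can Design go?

Precedence pushes Design to at least week 3; downstream work caps Design at week 5.
Design at week 3 is achievable: Test in week 2; Prototype in week 1; Docs in week 1; Launch in week 4; Sync in week 1; Design in week 3.

week 3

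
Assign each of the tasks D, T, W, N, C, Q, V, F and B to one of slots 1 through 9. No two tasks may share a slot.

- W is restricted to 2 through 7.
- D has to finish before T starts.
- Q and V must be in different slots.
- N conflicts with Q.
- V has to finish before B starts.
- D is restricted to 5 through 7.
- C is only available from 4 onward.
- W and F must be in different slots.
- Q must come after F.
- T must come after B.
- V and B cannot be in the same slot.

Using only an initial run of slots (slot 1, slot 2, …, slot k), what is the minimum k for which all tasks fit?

The precedence chain requires at least 3 distinct slots.
With at most 1 per slot and 9 tasks, at least 9 slots are needed.
Propagating the time windows through the other constraints, T can't land before 6, so the schedule must run through at least slot 6.
9 works (last occupied slot: 9): for example D -> 5, T -> 6, N -> 9, V -> 1, Q -> 8, F -> 7, B -> 3, C -> 4, W -> 2.

9 slots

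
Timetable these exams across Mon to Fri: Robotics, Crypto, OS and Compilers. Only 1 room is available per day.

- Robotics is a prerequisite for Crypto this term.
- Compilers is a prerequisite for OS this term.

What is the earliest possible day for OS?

Precedence pushes OS to at least Tue.
OS at Tue is achievable: OS=Tue; Compilers=Mon; Crypto=Thu; Robotics=Wed.

Tue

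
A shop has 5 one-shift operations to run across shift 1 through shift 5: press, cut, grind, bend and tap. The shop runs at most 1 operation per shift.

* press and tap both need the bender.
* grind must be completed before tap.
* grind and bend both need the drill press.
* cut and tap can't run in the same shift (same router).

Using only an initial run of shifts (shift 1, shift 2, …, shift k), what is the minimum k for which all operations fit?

5

The precedence chain requires at least 2 distinct shifts.
With at most 1 per shift and 5 operations, at least 5 shifts are needed.
5 works (last occupied shift: shift 5): for example press in shift 3, cut in shift 4, tap in shift 2, grind in shift 1, bend in shift 5.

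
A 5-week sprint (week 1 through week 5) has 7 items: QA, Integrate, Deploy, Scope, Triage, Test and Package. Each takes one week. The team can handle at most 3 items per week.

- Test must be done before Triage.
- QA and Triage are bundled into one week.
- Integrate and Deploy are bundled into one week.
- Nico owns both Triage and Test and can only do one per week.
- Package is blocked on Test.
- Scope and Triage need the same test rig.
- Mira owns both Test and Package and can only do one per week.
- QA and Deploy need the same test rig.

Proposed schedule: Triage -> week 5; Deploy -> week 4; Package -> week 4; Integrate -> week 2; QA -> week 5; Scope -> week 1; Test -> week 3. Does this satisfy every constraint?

Scope and Triage need the same test rig — holds.
Mira owns both Test and Package and can only do one per week — holds.
Nico owns both Triage and Test and can only do one per week — holds.
The team can handle at most 3 items per week — holds.
QA and Deploy need the same test rig — holds.
QA and Triage are bundled into one week — holds.
Package is blocked on Test — holds.
Integrate and Deploy are bundled into one week — violated.
Test must be done before Triage — holds.

No. Integrate and Deploy are bundled into one week is not satisfied.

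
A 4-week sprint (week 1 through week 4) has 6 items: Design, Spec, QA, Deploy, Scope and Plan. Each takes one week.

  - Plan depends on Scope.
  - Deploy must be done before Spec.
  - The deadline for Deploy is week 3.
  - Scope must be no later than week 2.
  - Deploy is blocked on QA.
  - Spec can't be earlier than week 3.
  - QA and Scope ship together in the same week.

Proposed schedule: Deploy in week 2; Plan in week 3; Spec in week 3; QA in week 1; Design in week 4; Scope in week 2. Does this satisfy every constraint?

No. QA and Scope ship together in the same week is not satisfied.

Spec can't be earlier than week 3 — holds.
Deploy is blocked on QA — holds.
Scope must be no later than week 2 — holds.
QA and Scope ship together in the same week — violated.
The deadline for Deploy is week 3 — holds.
Deploy must be done before Spec — holds.
Plan depends on Scope — holds.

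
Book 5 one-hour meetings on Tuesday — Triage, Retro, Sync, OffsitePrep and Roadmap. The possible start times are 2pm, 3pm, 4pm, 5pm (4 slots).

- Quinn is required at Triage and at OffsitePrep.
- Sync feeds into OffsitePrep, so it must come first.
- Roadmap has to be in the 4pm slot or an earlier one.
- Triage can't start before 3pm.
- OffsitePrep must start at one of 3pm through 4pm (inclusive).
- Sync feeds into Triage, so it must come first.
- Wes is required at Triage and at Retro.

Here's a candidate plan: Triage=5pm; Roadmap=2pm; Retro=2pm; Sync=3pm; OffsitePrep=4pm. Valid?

Roadmap has to be in the 4pm slot or an earlier one — holds.
Quinn is required at Triage and at OffsitePrep — holds.
Sync feeds into OffsitePrep, so it must come first — holds.
Sync feeds into Triage, so it must come first — holds.
OffsitePrep must start at one of 3pm through 4pm (inclusive) — holds.
Wes is required at Triage and at Retro — holds.
Triage can't start before 3pm — holds.

Valid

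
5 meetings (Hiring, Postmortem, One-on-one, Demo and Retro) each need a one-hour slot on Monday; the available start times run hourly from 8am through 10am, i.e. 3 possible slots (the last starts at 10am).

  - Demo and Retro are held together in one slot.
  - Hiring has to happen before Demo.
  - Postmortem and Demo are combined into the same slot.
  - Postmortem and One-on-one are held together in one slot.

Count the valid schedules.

Enumerating: Postmortem -> 9am; Demo -> 9am; Hiring -> 8am; Retro -> 9am; One-on-one -> 9am | Hiring in 8am, Retro in 10am, Postmortem in 10am, One-on-one in 10am, Demo in 10am | Demo in 10am; Hiring in 9am; One-on-one in 10am; Postmortem in 10am; Retro in 10am.

3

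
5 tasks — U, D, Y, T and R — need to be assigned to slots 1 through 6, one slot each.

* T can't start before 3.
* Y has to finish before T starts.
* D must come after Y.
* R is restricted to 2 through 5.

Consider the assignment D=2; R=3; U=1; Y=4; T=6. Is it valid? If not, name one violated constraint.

D must come after Y — violated.
Y has to finish before T starts — holds.
T can't start before 3 — holds.
R is restricted to 2 through 5 — holds.

No — it violates: D must come after Y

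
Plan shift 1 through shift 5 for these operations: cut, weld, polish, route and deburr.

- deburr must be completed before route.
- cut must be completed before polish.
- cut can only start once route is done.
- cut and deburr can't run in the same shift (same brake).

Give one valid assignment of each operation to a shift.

route=shift 2, polish=shift 4, deburr=shift 1, cut=shift 3, weld=shift 1

Checking: deburr(shift 1) before route(shift 2); route(shift 2) before cut(shift 3); cut(shift 3) before polish(shift 4); cut(shift 3) != deburr(shift 1).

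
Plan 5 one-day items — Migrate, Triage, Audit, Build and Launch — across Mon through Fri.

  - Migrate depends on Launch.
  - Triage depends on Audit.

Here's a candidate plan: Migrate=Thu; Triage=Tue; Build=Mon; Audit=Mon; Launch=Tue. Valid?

Yes, all constraints hold

Triage depends on Audit — holds.
Migrate depends on Launch — holds.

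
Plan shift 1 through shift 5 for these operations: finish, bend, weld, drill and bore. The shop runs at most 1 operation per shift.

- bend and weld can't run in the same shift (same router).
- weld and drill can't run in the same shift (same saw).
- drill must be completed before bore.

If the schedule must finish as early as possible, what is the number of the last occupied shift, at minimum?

5

The precedence chain requires at least 2 distinct shifts.
With at most 1 per shift and 5 operations, at least 5 shifts are needed.
5 works (last occupied shift: shift 5): for example bend=shift 4, finish=shift 3, weld=shift 5, bore=shift 2, drill=shift 1.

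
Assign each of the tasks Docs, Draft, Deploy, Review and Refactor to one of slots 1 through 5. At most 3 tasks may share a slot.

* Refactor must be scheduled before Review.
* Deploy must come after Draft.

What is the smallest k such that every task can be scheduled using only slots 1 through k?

The precedence chain requires at least 2 distinct slots.
With at most 3 per slot and 5 tasks, at least 2 slots are needed.
2 works (last occupied slot: 2): for example Review -> 2, Refactor -> 1, Deploy -> 2, Docs -> 1, Draft -> 1.

2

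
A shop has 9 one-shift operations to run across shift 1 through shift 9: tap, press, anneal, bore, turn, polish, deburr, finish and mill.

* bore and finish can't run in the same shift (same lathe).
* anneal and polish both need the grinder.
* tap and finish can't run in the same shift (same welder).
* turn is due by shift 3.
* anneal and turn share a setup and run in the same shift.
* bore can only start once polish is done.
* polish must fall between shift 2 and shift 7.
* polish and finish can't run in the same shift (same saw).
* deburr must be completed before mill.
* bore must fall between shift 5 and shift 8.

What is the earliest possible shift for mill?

shift 2

Precedence pushes mill to at least shift 2.
mill at shift 2 is achievable: polish in shift 2, bore in shift 5, turn in shift 1, tap in shift 1, mill in shift 2, anneal in shift 1, finish in shift 3, press in shift 1, deburr in shift 1.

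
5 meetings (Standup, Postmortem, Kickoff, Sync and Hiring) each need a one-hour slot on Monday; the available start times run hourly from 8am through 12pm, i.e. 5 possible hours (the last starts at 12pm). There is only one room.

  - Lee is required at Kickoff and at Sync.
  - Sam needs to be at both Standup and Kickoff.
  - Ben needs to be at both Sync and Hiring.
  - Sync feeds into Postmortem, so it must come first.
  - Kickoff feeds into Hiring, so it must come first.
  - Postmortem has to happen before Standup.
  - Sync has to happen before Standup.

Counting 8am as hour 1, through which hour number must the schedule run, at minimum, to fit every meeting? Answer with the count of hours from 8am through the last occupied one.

5

The precedence chain requires at least 3 distinct hours.
With at most 1 per hour and 5 meetings, at least 5 hours are needed.
5 works (last occupied hour: 12pm): for example Standup in 10am, Kickoff in 11am, Sync in 8am, Hiring in 12pm, Postmortem in 9am.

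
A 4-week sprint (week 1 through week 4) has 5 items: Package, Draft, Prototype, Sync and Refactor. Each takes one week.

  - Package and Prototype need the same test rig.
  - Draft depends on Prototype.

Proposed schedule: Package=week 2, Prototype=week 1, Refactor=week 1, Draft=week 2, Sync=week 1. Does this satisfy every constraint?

Valid

Package and Prototype need the same test rig — holds.
Draft depends on Prototype — holds.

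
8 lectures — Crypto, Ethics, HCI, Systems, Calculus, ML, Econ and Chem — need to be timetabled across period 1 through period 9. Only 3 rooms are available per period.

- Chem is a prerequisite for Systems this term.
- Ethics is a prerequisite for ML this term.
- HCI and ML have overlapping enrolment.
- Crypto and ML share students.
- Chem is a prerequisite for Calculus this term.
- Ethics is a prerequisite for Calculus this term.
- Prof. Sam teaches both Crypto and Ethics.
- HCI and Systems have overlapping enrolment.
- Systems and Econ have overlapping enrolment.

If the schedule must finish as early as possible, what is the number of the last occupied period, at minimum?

The precedence chain requires at least 2 distinct periods.
With at most 3 per period and 8 lectures, at least 3 periods are needed.
3 works (last occupied period: period 3): for example Econ=period 3; Calculus=period 2; Chem=period 1; Ethics=period 1; Crypto=period 3; Systems=period 2; ML=period 2; HCI=period 1.

period 3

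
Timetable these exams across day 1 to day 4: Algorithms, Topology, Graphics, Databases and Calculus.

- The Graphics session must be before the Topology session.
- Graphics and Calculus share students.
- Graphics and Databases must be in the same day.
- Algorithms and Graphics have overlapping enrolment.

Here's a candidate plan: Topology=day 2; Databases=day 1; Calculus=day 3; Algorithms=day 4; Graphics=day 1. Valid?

Yes

The Graphics session must be before the Topology session — holds.
Graphics and Calculus share students — holds.
Graphics and Databases must be in the same day — holds.
Algorithms and Graphics have overlapping enrolment — holds.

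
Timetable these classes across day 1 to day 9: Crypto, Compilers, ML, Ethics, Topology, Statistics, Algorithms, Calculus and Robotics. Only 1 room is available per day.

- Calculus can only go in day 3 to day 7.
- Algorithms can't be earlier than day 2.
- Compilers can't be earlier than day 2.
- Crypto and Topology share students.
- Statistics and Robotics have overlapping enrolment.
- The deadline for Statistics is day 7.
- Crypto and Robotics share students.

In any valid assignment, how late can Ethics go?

Ethics at day 9 is achievable: Calculus in day 3, Robotics in day 8, Statistics in day 1, Compilers in day 2, Algorithms in day 4, Ethics in day 9, Topology in day 7, Crypto in day 5, ML in day 6.

day 9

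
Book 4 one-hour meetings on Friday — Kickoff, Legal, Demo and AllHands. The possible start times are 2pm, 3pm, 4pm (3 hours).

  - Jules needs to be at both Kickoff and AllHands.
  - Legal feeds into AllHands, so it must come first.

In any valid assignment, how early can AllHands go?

3pm

Precedence pushes AllHands to at least 3pm.
AllHands at 3pm is achievable: Demo -> 2pm, Kickoff -> 2pm, Legal -> 2pm, AllHands -> 3pm.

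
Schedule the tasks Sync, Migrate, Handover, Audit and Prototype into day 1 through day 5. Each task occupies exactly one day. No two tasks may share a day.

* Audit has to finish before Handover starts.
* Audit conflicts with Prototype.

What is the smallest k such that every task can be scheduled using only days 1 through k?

The precedence chain requires at least 2 distinct days.
With at most 1 per day and 5 tasks, at least 5 days are needed.
5 works (last occupied day: day 5): for example Audit=day 1, Prototype=day 5, Handover=day 2, Migrate=day 4, Sync=day 3.

5 days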